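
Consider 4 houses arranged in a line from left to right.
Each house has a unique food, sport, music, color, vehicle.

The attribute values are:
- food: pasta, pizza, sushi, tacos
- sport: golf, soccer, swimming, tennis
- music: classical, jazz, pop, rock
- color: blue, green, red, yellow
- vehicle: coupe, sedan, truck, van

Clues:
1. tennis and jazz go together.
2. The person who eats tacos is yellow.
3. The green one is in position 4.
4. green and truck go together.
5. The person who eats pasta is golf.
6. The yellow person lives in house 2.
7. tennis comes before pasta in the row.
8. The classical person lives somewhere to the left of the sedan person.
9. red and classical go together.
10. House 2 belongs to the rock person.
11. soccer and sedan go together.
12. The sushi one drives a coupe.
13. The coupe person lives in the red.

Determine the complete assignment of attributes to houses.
Solution:

House | Food | Sport | Music | Color | Vehicle
----------------------------------------------
  1   | sushi | swimming | classical | red | coupe
  2   | tacos | soccer | rock | yellow | sedan
  3   | pizza | tennis | jazz | blue | van
  4   | pasta | golf | pop | green | truck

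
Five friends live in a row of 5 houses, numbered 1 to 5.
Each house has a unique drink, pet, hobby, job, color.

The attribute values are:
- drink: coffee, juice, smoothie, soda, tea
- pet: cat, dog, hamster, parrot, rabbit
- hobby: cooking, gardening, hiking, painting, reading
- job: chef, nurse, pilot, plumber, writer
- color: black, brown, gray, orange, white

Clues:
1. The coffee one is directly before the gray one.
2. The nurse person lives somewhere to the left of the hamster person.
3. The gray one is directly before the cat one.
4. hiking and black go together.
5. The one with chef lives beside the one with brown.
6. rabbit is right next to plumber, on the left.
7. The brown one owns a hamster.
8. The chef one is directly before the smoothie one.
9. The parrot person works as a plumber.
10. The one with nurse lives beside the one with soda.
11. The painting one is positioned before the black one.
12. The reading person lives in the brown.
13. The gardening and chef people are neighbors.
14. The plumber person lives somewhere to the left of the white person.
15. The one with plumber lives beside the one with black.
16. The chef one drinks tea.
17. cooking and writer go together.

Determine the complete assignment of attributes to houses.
Solution:

House | Drink | Pet | Hobby | Job | Color
-----------------------------------------
  1   | coffee | rabbit | painting | nurse | orange
  2   | soda | parrot | gardening | plumber | gray
  3   | tea | cat | hiking | chef | black
  4   | smoothie | hamster | reading | pilot | brown
  5   | juice | dog | cooking | writer | white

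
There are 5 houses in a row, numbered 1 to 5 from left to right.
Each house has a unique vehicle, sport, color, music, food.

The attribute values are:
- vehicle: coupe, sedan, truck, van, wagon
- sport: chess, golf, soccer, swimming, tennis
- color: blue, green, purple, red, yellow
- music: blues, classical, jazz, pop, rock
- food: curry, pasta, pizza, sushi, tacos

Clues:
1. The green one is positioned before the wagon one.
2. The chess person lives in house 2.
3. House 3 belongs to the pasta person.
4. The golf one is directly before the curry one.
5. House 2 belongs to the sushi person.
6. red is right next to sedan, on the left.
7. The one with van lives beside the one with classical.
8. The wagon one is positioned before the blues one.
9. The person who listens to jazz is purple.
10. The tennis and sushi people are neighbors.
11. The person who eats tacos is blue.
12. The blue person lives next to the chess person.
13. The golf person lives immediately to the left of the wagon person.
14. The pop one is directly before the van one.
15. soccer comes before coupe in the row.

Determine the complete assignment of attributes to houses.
Solution:

House | Vehicle | Sport | Color | Music | Food
----------------------------------------------
  1   | truck | tennis | blue | pop | tacos
  2   | van | chess | red | rock | sushi
  3   | sedan | golf | green | classical | pasta
  4   | wagon | soccer | purple | jazz | curry
  5   | coupe | swimming | yellow | blues | pizza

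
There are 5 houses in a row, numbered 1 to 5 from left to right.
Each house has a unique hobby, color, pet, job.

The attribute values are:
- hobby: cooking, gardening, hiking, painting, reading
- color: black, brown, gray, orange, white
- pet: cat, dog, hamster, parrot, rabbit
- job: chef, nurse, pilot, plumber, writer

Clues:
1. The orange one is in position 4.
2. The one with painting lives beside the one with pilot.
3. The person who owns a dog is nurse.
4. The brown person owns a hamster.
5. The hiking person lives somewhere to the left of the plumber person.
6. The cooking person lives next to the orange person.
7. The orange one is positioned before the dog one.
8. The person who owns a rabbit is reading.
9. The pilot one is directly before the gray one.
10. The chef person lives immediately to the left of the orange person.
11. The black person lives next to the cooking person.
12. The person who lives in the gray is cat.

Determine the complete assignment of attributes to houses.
Solution:

House | Hobby | Color | Pet | Job
---------------------------------
  1   | painting | brown | hamster | writer
  2   | hiking | black | parrot | pilot
  3   | cooking | gray | cat | chef
  4   | reading | orange | rabbit | plumber
  5   | gardening | white | dog | nurse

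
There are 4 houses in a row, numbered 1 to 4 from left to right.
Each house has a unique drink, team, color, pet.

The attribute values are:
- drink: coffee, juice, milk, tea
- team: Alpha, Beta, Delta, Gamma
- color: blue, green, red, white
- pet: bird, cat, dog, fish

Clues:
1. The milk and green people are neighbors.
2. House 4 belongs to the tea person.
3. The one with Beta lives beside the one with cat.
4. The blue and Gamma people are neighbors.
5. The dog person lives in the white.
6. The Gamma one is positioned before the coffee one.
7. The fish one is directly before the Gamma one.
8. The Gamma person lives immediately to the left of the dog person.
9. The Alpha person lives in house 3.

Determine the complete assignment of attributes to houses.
Solution:

House | Drink | Team | Color | Pet
----------------------------------
  1   | milk | Beta | blue | fish
  2   | juice | Gamma | green | cat
  3   | coffee | Alpha | white | dog
  4   | tea | Delta | red | bird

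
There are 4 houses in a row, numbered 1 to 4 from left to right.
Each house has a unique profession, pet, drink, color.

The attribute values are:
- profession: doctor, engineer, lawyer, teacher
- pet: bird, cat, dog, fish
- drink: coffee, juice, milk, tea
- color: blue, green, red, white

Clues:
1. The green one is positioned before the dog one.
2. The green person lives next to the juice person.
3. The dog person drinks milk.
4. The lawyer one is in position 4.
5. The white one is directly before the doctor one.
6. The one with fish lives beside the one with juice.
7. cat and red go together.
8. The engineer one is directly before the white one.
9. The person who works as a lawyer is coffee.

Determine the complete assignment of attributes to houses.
Solution:

House | Profession | Pet | Drink | Color
----------------------------------------
  1   | engineer | fish | tea | green
  2   | teacher | bird | juice | white
  3   | doctor | dog | milk | blue
  4   | lawyer | cat | coffee | red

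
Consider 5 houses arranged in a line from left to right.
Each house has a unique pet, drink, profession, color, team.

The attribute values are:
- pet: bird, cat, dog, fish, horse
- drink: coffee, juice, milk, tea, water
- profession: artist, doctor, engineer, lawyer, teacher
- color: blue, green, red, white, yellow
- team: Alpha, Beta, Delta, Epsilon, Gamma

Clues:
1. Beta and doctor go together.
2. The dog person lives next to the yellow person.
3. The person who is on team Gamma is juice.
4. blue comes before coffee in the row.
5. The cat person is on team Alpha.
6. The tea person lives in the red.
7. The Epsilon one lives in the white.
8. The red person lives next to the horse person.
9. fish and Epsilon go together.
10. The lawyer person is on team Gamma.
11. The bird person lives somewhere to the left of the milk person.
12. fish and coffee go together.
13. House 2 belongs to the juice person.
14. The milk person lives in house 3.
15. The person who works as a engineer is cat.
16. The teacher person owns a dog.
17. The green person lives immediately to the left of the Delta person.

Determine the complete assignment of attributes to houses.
Solution:

House | Pet | Drink | Profession | Color | Team
-----------------------------------------------
  1   | bird | tea | doctor | red | Beta
  2   | horse | juice | lawyer | green | Gamma
  3   | dog | milk | teacher | blue | Delta
  4   | cat | water | engineer | yellow | Alpha
  5   | fish | coffee | artist | white | Epsilon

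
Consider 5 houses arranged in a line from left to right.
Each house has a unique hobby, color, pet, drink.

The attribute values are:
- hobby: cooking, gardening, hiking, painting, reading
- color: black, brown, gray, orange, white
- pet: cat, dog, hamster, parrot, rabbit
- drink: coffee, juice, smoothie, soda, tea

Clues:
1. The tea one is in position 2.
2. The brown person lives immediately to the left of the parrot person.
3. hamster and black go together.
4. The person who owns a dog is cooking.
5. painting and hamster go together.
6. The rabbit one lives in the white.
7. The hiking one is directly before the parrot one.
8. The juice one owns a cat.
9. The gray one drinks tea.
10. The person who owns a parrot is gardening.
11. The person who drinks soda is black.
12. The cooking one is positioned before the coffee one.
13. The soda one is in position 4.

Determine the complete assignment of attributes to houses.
Solution:

House | Hobby | Color | Pet | Drink
-----------------------------------
  1   | hiking | brown | cat | juice
  2   | gardening | gray | parrot | tea
  3   | cooking | orange | dog | smoothie
  4   | painting | black | hamster | soda
  5   | reading | white | rabbit | coffee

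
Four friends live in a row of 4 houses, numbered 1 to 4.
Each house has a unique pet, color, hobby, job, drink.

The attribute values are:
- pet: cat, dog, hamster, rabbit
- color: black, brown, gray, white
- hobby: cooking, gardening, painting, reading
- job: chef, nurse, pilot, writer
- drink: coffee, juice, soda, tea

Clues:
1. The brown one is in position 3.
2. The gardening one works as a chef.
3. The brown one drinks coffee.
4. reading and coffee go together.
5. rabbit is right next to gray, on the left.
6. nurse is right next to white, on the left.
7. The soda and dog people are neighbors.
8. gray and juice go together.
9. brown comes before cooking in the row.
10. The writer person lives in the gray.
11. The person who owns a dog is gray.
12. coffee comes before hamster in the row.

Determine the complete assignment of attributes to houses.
Solution:

House | Pet | Color | Hobby | Job | Drink
-----------------------------------------
  1   | rabbit | black | gardening | chef | soda
  2   | dog | gray | painting | writer | juice
  3   | cat | brown | reading | nurse | coffee
  4   | hamster | white | cooking | pilot | tea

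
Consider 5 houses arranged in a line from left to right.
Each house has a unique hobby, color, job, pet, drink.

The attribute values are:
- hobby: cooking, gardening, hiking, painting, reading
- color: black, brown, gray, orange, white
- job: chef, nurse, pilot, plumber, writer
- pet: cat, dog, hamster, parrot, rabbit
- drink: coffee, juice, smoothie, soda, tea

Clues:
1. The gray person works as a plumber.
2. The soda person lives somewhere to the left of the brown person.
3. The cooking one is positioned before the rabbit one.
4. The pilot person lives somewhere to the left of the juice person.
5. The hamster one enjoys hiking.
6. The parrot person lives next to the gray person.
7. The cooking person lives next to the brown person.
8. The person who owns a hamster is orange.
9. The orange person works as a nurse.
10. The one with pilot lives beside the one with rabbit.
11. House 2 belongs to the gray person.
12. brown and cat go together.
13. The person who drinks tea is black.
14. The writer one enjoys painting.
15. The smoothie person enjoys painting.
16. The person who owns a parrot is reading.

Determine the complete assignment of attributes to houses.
Solution:

House | Hobby | Color | Job | Pet | Drink
-----------------------------------------
  1   | reading | black | chef | parrot | tea
  2   | cooking | gray | plumber | dog | soda
  3   | gardening | brown | pilot | cat | coffee
  4   | painting | white | writer | rabbit | smoothie
  5   | hiking | orange | nurse | hamster | juice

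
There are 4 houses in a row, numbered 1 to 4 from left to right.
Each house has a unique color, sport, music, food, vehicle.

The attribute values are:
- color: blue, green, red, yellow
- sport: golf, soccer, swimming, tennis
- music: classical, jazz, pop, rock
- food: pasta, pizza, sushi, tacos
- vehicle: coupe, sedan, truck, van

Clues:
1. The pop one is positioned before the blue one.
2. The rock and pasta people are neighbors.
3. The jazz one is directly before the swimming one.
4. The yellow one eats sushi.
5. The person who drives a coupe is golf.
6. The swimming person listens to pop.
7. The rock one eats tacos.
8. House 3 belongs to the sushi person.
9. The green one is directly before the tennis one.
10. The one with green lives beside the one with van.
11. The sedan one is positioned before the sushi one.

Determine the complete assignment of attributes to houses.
Solution:

House | Color | Sport | Music | Food | Vehicle
----------------------------------------------
  1   | green | soccer | rock | tacos | sedan
  2   | red | tennis | jazz | pasta | van
  3   | yellow | swimming | pop | sushi | truck
  4   | blue | golf | classical | pizza | coupe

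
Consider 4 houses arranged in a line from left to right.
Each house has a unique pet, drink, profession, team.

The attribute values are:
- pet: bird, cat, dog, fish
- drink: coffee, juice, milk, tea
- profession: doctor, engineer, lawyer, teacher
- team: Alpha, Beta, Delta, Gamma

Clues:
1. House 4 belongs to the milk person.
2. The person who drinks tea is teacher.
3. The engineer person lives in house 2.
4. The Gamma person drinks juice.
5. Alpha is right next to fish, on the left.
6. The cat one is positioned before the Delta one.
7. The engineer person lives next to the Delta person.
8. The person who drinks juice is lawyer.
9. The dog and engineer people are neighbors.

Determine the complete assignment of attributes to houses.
Solution:

House | Pet | Drink | Profession | Team
---------------------------------------
  1   | dog | juice | lawyer | Gamma
  2   | cat | coffee | engineer | Alpha
  3   | fish | tea | teacher | Delta
  4   | bird | milk | doctor | Beta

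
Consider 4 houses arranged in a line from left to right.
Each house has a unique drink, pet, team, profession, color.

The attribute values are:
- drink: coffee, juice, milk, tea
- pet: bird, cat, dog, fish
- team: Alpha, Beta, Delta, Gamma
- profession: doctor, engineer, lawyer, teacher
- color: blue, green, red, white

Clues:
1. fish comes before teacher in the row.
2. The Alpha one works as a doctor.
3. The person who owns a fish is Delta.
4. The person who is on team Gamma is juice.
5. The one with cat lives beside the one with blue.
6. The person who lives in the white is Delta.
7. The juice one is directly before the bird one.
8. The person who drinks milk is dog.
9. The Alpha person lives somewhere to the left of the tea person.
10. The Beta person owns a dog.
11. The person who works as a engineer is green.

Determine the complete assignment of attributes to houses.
Solution:

House | Drink | Pet | Team | Profession | Color
-----------------------------------------------
  1   | juice | cat | Gamma | engineer | green
  2   | coffee | bird | Alpha | doctor | blue
  3   | tea | fish | Delta | lawyer | white
  4   | milk | dog | Beta | teacher | red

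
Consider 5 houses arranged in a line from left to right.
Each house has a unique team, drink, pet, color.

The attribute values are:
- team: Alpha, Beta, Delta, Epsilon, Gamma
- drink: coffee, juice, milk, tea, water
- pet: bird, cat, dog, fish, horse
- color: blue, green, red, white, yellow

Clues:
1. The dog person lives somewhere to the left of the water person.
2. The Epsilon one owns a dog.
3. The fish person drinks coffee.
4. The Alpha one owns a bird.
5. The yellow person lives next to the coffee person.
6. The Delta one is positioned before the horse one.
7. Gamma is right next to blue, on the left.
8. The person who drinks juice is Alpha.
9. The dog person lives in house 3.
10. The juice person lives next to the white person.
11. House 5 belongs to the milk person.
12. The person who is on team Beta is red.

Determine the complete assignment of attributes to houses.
Solution:

House | Team | Drink | Pet | Color
----------------------------------
  1   | Alpha | juice | bird | yellow
  2   | Gamma | coffee | fish | white
  3   | Epsilon | tea | dog | blue
  4   | Delta | water | cat | green
  5   | Beta | milk | horse | red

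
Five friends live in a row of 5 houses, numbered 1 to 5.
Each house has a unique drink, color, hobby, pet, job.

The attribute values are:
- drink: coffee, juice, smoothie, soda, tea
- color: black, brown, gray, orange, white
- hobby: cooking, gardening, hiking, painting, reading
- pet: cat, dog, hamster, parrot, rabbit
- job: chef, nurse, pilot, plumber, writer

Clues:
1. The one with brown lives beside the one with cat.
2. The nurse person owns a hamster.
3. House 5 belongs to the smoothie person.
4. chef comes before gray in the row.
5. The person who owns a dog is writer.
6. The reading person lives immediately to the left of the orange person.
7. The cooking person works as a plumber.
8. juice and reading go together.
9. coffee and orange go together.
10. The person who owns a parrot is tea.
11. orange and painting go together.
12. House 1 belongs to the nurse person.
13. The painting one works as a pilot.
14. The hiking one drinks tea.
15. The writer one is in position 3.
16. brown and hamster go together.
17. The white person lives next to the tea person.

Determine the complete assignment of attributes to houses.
Solution:

House | Drink | Color | Hobby | Pet | Job
-----------------------------------------
  1   | juice | brown | reading | hamster | nurse
  2   | coffee | orange | painting | cat | pilot
  3   | soda | white | gardening | dog | writer
  4   | tea | black | hiking | parrot | chef
  5   | smoothie | gray | cooking | rabbit | plumber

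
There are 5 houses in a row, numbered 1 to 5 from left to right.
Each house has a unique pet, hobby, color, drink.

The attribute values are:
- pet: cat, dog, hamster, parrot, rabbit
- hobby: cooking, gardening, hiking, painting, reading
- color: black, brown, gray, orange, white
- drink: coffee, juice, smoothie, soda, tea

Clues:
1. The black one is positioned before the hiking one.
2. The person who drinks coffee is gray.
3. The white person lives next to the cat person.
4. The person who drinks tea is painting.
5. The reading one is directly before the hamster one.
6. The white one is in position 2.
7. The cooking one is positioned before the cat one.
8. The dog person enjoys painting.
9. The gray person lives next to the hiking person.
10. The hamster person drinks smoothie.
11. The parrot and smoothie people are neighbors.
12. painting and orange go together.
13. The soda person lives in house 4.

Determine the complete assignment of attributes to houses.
Solution:

House | Pet | Hobby | Color | Drink
-----------------------------------
  1   | parrot | reading | black | juice
  2   | hamster | cooking | white | smoothie
  3   | cat | gardening | gray | coffee
  4   | rabbit | hiking | brown | soda
  5   | dog | painting | orange | tea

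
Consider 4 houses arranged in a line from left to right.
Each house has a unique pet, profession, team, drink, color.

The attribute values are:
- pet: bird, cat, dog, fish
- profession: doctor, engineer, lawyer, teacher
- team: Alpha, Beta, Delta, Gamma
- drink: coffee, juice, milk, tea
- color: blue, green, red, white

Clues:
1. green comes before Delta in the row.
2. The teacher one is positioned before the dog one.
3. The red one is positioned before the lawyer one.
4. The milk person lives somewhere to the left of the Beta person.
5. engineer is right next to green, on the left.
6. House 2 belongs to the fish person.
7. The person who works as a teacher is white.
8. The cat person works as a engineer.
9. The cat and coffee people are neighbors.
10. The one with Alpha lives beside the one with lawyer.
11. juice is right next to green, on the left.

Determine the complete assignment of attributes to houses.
Solution:

House | Pet | Profession | Team | Drink | Color
-----------------------------------------------
  1   | cat | engineer | Alpha | juice | red
  2   | fish | lawyer | Gamma | coffee | green
  3   | bird | teacher | Delta | milk | white
  4   | dog | doctor | Beta | tea | blue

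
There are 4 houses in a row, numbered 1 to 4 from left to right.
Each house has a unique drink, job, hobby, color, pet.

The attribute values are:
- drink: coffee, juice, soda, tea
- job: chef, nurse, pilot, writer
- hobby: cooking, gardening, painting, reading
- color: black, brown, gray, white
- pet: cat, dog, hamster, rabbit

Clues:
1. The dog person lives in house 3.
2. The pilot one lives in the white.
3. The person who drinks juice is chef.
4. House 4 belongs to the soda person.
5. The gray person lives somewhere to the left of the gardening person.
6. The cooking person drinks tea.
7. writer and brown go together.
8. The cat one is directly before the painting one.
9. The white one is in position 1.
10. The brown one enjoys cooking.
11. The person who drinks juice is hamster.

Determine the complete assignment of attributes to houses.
Solution:

House | Drink | Job | Hobby | Color | Pet
-----------------------------------------
  1   | coffee | pilot | reading | white | cat
  2   | juice | chef | painting | gray | hamster
  3   | tea | writer | cooking | brown | dog
  4   | soda | nurse | gardening | black | rabbit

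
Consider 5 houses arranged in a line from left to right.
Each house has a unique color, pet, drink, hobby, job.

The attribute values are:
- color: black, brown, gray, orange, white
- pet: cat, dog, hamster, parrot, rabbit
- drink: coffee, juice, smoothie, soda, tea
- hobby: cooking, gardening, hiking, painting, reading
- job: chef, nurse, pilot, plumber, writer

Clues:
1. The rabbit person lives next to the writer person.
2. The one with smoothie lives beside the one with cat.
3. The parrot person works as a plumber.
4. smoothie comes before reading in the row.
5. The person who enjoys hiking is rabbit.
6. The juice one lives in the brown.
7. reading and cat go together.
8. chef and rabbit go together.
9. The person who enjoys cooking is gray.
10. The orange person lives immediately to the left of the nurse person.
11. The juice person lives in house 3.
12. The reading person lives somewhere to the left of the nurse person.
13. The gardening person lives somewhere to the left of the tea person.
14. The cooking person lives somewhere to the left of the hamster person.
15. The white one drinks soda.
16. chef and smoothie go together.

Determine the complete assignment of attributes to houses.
Solution:

House | Color | Pet | Drink | Hobby | Job
-----------------------------------------
  1   | black | rabbit | smoothie | hiking | chef
  2   | orange | cat | coffee | reading | writer
  3   | brown | dog | juice | gardening | nurse
  4   | gray | parrot | tea | cooking | plumber
  5   | white | hamster | soda | painting | pilot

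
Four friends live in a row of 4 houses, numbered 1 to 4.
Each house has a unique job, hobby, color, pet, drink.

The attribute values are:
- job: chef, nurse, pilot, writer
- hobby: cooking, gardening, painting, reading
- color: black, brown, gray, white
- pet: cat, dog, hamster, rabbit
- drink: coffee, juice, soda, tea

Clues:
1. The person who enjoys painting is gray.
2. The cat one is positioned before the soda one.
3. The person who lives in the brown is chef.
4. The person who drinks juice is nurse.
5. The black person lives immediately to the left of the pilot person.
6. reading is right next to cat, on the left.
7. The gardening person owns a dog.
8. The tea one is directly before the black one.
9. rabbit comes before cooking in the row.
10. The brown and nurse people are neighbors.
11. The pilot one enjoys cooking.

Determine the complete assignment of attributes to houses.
Solution:

House | Job | Hobby | Color | Pet | Drink
-----------------------------------------
  1   | chef | gardening | brown | dog | tea
  2   | nurse | reading | black | rabbit | juice
  3   | pilot | cooking | white | cat | coffee
  4   | writer | painting | gray | hamster | soda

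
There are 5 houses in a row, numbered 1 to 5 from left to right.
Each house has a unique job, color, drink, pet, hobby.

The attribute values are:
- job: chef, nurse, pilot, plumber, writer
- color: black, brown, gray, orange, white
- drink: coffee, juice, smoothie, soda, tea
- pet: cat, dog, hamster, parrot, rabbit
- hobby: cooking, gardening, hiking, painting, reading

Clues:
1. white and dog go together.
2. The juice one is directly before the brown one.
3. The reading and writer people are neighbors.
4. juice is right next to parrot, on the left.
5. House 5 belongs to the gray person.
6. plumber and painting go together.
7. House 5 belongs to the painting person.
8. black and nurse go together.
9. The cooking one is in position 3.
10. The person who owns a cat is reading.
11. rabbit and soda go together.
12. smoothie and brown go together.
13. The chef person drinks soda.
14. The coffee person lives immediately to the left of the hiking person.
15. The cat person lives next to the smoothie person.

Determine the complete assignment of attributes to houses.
Solution:

House | Job | Color | Drink | Pet | Hobby
-----------------------------------------
  1   | nurse | black | juice | cat | reading
  2   | writer | brown | smoothie | parrot | gardening
  3   | pilot | white | coffee | dog | cooking
  4   | chef | orange | soda | rabbit | hiking
  5   | plumber | gray | tea | hamster | painting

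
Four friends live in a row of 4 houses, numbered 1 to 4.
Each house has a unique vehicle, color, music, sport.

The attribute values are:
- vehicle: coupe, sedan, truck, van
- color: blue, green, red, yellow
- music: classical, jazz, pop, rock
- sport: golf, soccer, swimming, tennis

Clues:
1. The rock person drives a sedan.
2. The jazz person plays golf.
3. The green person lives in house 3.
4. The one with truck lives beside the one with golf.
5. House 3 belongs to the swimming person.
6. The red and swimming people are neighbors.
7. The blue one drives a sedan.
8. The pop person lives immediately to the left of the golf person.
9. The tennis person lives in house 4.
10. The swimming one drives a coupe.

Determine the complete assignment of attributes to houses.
Solution:

House | Vehicle | Color | Music | Sport
---------------------------------------
  1   | truck | yellow | pop | soccer
  2   | van | red | jazz | golf
  3   | coupe | green | classical | swimming
  4   | sedan | blue | rock | tennis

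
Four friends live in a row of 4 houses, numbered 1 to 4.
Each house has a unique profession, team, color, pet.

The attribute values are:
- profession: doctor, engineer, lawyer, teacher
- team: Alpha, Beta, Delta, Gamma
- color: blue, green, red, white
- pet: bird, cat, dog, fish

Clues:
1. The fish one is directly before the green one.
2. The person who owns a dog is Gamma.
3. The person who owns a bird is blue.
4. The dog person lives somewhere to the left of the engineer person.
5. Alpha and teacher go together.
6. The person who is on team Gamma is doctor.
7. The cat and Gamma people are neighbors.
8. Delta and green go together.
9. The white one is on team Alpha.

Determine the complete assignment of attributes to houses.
Solution:

House | Profession | Team | Color | Pet
---------------------------------------
  1   | teacher | Alpha | white | fish
  2   | lawyer | Delta | green | cat
  3   | doctor | Gamma | red | dog
  4   | engineer | Beta | blue | bird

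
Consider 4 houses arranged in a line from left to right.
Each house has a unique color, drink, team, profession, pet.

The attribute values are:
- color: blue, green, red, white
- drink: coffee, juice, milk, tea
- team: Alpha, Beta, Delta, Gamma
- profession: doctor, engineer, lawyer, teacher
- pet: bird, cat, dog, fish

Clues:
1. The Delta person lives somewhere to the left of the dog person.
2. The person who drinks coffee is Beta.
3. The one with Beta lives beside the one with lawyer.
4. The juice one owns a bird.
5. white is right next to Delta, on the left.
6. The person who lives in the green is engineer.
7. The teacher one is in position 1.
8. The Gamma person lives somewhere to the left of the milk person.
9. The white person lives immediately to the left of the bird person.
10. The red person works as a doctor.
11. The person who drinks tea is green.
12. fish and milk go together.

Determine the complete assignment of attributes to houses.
Solution:

House | Color | Drink | Team | Profession | Pet
-----------------------------------------------
  1   | white | coffee | Beta | teacher | cat
  2   | blue | juice | Delta | lawyer | bird
  3   | green | tea | Gamma | engineer | dog
  4   | red | milk | Alpha | doctor | fish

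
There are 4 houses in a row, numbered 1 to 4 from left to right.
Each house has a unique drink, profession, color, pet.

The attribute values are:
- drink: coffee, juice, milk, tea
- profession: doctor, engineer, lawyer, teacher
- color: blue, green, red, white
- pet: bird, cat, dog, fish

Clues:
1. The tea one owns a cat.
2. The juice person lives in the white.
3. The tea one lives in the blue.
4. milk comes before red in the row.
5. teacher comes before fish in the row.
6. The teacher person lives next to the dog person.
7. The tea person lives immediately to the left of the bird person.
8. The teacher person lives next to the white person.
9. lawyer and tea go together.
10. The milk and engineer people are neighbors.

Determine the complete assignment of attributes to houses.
Solution:

House | Drink | Profession | Color | Pet
----------------------------------------
  1   | tea | lawyer | blue | cat
  2   | milk | teacher | green | bird
  3   | juice | engineer | white | dog
  4   | coffee | doctor | red | fish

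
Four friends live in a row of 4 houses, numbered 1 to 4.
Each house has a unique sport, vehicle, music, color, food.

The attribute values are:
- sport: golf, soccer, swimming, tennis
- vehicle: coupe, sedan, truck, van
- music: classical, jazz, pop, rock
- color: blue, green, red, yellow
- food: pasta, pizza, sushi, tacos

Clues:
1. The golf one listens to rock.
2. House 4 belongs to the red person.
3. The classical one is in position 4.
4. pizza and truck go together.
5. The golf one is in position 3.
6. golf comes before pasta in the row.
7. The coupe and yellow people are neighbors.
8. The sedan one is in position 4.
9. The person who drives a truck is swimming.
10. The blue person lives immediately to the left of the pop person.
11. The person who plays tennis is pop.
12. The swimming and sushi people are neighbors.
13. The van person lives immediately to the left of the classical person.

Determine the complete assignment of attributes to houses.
Solution:

House | Sport | Vehicle | Music | Color | Food
----------------------------------------------
  1   | swimming | truck | jazz | blue | pizza
  2   | tennis | coupe | pop | green | sushi
  3   | golf | van | rock | yellow | tacos
  4   | soccer | sedan | classical | red | pasta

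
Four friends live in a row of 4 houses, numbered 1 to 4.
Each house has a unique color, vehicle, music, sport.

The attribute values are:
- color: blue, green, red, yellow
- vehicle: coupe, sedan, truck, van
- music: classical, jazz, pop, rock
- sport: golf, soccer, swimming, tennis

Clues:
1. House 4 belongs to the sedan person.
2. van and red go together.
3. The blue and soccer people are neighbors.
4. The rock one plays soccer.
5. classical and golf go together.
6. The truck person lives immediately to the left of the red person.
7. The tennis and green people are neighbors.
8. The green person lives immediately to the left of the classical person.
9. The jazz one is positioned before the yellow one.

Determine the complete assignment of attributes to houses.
Solution:

House | Color | Vehicle | Music | Sport
---------------------------------------
  1   | blue | coupe | jazz | tennis
  2   | green | truck | rock | soccer
  3   | red | van | classical | golf
  4   | yellow | sedan | pop | swimming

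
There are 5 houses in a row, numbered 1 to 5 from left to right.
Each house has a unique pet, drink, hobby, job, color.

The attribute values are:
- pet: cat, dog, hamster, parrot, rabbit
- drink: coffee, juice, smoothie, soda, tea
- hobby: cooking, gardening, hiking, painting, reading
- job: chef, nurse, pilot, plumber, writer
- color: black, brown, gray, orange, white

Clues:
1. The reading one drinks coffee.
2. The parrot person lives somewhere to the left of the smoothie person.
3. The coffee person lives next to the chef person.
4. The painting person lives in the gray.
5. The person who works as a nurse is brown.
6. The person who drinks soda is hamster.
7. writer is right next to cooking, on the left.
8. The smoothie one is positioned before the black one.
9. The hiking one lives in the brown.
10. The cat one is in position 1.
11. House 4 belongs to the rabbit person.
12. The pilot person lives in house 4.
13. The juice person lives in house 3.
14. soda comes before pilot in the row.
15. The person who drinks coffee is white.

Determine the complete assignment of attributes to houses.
Solution:

House | Pet | Drink | Hobby | Job | Color
-----------------------------------------
  1   | cat | coffee | reading | writer | white
  2   | hamster | soda | cooking | chef | orange
  3   | parrot | juice | hiking | nurse | brown
  4   | rabbit | smoothie | painting | pilot | gray
  5   | dog | tea | gardening | plumber | black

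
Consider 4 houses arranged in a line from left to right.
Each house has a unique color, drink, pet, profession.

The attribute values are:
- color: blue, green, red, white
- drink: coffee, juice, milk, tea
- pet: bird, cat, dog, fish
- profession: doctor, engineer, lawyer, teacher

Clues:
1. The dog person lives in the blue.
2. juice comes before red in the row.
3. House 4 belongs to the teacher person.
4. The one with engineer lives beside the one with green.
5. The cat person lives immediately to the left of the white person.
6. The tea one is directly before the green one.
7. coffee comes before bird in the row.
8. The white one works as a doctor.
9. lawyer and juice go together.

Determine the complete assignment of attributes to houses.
Solution:

House | Color | Drink | Pet | Profession
----------------------------------------
  1   | blue | tea | dog | engineer
  2   | green | juice | cat | lawyer
  3   | white | coffee | fish | doctor
  4   | red | milk | bird | teacher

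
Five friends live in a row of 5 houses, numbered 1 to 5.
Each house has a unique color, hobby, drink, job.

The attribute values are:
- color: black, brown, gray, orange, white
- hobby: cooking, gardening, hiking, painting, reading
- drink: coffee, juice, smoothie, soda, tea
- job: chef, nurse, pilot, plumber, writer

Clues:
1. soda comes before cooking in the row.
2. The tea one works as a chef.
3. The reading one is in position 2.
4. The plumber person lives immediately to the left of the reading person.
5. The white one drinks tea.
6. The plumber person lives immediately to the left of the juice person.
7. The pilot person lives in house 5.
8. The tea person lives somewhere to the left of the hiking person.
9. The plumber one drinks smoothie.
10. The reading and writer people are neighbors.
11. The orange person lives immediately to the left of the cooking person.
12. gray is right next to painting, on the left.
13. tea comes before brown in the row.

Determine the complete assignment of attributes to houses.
Solution:

House | Color | Hobby | Drink | Job
-----------------------------------
  1   | black | gardening | smoothie | plumber
  2   | gray | reading | juice | nurse
  3   | orange | painting | soda | writer
  4   | white | cooking | tea | chef
  5   | brown | hiking | coffee | pilot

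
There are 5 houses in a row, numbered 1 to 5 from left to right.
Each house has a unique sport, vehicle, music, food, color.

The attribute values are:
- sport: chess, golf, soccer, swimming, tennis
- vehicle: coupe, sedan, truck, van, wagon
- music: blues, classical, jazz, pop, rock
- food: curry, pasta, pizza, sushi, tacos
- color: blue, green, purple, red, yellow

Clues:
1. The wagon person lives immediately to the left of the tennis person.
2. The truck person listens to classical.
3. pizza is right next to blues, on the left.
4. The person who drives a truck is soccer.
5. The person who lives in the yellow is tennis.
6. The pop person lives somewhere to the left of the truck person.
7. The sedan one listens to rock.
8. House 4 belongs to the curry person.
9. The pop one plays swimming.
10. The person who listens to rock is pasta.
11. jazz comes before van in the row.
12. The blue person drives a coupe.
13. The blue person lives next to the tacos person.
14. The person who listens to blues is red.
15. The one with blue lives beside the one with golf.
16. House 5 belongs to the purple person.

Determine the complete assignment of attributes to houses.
Solution:

House | Sport | Vehicle | Music | Food | Color
----------------------------------------------
  1   | chess | coupe | jazz | pizza | blue
  2   | golf | wagon | blues | tacos | red
  3   | tennis | sedan | rock | pasta | yellow
  4   | swimming | van | pop | curry | green
  5   | soccer | truck | classical | sushi | purple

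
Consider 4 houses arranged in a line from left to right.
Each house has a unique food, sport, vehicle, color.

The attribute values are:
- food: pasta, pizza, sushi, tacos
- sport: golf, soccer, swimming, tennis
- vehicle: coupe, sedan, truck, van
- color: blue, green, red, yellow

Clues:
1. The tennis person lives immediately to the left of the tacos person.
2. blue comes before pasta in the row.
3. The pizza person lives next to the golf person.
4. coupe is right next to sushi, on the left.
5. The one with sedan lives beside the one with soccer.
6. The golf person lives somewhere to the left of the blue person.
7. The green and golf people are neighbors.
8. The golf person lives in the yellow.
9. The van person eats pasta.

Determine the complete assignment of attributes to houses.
Solution:

House | Food | Sport | Vehicle | Color
--------------------------------------
  1   | pizza | tennis | truck | green
  2   | tacos | golf | coupe | yellow
  3   | sushi | swimming | sedan | blue
  4   | pasta | soccer | van | red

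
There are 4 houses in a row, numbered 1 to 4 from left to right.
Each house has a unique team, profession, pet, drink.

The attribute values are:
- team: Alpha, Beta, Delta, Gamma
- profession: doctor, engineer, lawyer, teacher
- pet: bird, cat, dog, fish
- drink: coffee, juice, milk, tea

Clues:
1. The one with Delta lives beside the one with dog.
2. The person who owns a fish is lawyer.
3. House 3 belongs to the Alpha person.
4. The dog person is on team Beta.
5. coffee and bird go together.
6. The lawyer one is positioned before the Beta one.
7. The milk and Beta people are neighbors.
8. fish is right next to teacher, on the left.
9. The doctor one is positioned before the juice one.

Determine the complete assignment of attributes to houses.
Solution:

House | Team | Profession | Pet | Drink
---------------------------------------
  1   | Delta | lawyer | fish | milk
  2   | Beta | teacher | dog | tea
  3   | Alpha | doctor | bird | coffee
  4   | Gamma | engineer | cat | juice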